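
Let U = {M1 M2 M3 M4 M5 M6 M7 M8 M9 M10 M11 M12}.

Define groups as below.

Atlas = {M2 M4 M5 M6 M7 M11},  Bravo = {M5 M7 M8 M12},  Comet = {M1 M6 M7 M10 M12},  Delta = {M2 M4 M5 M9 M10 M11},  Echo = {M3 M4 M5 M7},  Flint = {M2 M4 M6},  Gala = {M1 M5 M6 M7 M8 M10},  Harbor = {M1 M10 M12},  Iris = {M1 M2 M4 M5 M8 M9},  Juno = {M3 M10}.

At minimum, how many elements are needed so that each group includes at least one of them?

The 3 elements {M4, M10, M12} hit every group.
The groups Bravo, Flint, Juno are pairwise disjoint, so any hitting set needs a separate element for each — at least 3. Hence 3 is optimal.

3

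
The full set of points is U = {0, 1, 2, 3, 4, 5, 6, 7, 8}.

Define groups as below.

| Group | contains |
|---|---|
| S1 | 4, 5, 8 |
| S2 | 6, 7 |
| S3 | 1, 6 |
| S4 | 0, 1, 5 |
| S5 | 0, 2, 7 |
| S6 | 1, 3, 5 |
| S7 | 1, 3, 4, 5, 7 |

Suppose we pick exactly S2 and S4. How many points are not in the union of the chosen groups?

4

Union of S2, S4 = {0, 1, 5, 6, 7}.
Not covered: 2, 3, 4, 8 — 4 points.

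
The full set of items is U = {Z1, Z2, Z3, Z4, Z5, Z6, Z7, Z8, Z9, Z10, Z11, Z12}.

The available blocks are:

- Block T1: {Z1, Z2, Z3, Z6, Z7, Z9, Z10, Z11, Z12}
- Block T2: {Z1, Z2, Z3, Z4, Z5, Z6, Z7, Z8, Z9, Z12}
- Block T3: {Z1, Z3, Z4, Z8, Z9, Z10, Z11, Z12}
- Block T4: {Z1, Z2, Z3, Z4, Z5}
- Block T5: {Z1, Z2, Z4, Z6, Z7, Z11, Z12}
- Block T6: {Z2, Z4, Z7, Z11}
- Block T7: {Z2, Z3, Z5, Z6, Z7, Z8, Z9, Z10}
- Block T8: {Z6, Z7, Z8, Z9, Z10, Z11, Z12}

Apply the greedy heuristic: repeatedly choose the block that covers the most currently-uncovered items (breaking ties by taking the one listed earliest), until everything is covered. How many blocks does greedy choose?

Greedy: pick T2 (covers 10 new) → pick T1 (covers 2 new). Total picks: 2.

2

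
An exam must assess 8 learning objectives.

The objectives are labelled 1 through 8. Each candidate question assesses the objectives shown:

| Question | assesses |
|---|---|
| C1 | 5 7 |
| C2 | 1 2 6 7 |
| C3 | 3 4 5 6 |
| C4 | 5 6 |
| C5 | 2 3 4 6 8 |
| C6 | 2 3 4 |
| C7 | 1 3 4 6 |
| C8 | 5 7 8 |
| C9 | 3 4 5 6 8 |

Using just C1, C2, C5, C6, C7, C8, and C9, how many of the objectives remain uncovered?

0

Union of C1, C2, C5, C6, C7, C8, C9 = {1, 2, 3, 4, 5, 6, 7, 8} — that's every objective, so 0 are uncovered.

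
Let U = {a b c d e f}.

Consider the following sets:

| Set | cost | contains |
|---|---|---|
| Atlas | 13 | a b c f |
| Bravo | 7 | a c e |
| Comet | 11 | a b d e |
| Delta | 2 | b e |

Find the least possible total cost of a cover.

24

Atlas, Comet together cover every element (Atlas ∪ Comet = {a, b, c, d, e, f}); total cost 13 + 11 = 24.
The greedy pick Delta, Bravo, Comet, Atlas costs 33; no covering selection beats 24.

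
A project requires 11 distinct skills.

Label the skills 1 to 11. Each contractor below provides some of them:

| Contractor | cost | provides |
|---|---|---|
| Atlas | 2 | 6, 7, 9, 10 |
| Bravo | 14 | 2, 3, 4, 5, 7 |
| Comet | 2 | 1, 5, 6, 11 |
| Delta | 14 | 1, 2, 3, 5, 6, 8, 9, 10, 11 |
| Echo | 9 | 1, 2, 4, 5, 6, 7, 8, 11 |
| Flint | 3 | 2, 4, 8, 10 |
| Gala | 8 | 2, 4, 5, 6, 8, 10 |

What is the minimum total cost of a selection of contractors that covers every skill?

Atlas, Delta, Flint together cover every skill (Atlas ∪ Delta ∪ Flint = {1, 2, 3, 4, 5, 6, 7, 8, 9, 10, 11}); total cost 2 + 14 + 3 = 19.
The greedy pick Atlas, Comet, Flint, Bravo costs 21; no covering selection beats 19.

19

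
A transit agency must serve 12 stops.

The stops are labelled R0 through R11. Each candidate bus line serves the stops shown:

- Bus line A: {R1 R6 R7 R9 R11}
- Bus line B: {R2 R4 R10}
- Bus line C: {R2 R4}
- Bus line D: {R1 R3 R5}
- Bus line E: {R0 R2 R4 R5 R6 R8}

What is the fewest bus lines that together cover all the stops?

A and B and D and E together: A ∪ B ∪ D ∪ E = {R0, R1, R2, R3, R4, R5, R6, R7, R8, R9, R10, R11} — every stop is covered.
No 3 of the 5 bus lines cover everything (all 10 combinations miss at least one stop), so 4 is optimal.

4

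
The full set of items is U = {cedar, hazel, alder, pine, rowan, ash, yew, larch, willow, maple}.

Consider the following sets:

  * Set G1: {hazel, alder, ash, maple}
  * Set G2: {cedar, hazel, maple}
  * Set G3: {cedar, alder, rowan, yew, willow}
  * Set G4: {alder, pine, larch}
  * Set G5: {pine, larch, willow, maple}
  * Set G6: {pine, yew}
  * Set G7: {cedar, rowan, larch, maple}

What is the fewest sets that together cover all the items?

3

G1, G3, and G5 cover everything between them: the union {cedar, hazel, alder, pine, rowan, ash, yew, larch, willow, maple} is all of U.
Only G1 contains ash, so G1 is forced; the remaining 6 items need at least 2 more sets (each remaining set adds at most 4) — so at least 3 sets are needed, and 3 is optimal.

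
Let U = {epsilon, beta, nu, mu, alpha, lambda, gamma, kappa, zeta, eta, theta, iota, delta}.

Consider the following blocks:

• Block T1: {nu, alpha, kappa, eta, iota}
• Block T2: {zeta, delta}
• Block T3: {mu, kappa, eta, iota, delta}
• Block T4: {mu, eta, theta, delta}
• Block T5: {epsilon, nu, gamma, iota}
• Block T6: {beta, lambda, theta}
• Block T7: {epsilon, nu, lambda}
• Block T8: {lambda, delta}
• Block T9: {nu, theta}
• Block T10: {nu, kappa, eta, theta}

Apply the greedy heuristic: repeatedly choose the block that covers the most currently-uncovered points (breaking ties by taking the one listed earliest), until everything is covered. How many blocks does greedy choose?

5

Greedy: pick T1 (covers 5 new) → pick T4 (covers 3 new) → pick T5 (covers 2 new) → pick T6 (covers 2 new) → pick T2 (covers 1 new). Total picks: 5.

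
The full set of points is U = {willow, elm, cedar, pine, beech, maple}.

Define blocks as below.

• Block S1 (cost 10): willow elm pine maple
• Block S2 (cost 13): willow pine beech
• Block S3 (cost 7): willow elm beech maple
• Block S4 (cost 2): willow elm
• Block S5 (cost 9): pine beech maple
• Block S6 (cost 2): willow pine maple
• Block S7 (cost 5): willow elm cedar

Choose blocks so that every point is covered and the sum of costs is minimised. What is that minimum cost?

14

S5, S7 together cover every point (S5 ∪ S7 = {willow, elm, cedar, pine, beech, maple}); total cost 9 + 5 = 14.
The greedy pick S6, S4, S7, S3 costs 16; no covering selection beats 14.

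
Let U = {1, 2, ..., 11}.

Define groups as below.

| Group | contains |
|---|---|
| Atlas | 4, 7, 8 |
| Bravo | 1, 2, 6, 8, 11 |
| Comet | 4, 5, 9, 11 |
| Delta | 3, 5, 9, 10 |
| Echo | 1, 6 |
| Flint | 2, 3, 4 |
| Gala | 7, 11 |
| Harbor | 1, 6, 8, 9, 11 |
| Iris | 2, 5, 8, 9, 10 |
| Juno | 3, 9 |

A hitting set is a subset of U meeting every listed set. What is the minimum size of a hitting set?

4

H = {4, 6, 9, 11} meets every group (each contains at least one member of H), and |H| = 4.
No choice of 3 items meets every group, so 4 is the minimum.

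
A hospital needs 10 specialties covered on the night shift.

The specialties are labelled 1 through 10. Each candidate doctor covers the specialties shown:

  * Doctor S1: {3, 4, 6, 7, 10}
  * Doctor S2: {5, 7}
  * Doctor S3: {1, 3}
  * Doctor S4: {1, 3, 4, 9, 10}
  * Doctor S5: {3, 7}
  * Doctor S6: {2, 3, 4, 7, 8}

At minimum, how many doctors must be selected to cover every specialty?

Take {S1, S2, S4, S6}. Their union is {1, 2, 3, 4, 5, 6, 7, 8, 9, 10}, which is all 10 specialties.
Only S1 contains 6, so S1 is forced; the remaining 5 specialties need at least 3 more doctors (each remaining doctor adds at most 2) — so at least 4 doctors are needed, and 4 is optimal.

4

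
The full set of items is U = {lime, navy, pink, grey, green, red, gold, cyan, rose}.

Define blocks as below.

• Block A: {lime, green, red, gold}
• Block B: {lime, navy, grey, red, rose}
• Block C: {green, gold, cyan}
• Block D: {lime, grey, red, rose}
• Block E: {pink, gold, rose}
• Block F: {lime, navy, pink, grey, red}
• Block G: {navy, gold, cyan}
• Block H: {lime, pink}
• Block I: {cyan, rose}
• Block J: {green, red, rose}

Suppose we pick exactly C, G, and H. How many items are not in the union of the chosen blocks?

3

Union of C, G, H = {lime, navy, pink, green, gold, cyan}.
Not covered: grey, red, rose — 3 items.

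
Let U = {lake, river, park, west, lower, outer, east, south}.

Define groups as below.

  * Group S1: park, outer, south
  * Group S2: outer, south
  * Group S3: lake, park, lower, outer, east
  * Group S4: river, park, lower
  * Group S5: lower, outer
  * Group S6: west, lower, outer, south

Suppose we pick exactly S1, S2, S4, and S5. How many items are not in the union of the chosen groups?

Union of S1, S2, S4, S5 = {river, park, lower, outer, south}.
Not covered: lake, west, east — 3 items.

3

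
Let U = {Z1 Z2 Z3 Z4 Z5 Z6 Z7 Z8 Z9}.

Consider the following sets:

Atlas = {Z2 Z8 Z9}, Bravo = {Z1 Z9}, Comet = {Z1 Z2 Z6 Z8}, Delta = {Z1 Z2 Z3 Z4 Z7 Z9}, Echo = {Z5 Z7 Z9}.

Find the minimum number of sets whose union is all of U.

Comet and Delta and Echo together: Comet ∪ Delta ∪ Echo = {Z1, Z2, Z3, Z4, Z5, Z6, Z7, Z8, Z9} — every item is covered.
Only Delta contains Z3, so Delta is forced; the remaining 3 items need at least 2 more sets (each remaining set adds at most 2) — so at least 3 sets are needed, and 3 is optimal.

3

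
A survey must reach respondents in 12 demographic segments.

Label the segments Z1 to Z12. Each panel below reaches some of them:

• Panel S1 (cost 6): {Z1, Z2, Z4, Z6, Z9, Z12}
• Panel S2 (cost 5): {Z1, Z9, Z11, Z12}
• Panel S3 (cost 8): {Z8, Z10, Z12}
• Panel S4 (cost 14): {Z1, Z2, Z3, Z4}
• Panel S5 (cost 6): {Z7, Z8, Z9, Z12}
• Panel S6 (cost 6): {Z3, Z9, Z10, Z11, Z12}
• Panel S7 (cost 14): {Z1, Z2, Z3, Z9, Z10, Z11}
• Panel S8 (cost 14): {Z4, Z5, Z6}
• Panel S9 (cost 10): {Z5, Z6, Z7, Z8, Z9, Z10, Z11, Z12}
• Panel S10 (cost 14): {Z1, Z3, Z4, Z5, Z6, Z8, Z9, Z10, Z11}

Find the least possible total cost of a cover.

S1, S6, S9 together cover every segment (S1 ∪ S6 ∪ S9 = {Z1, Z2, Z3, Z4, Z5, Z6, Z7, Z8, Z9, Z10, Z11, Z12}); total cost 6 + 6 + 10 = 22.
The greedy pick S1, S6, S5, S9 costs 28; no covering selection beats 22.

22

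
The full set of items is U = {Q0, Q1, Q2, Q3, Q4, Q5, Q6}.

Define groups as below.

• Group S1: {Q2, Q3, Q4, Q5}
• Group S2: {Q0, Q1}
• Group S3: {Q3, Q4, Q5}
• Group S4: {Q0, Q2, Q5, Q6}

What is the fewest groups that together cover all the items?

S1, S2, and S4 cover everything between them: the union {Q0, Q1, Q2, Q3, Q4, Q5, Q6} is all of U.
Only S2 contains Q1, so S2 is forced; the remaining 5 items need at least 2 more groups (each remaining group adds at most 4) — so at least 3 groups are needed, and 3 is optimal.

3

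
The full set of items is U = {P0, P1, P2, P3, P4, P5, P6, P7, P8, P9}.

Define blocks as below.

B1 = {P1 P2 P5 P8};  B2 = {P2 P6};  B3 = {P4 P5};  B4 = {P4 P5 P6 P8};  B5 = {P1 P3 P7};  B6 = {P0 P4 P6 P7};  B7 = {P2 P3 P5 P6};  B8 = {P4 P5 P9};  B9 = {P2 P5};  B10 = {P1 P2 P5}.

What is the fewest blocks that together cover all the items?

B1, B6, B7, and B8 cover everything between them: the union {P0, P1, P2, P3, P4, P5, P6, P7, P8, P9} is all of U.
Only B8 contains P9, so B8 is forced; the remaining 7 items need at least 3 more blocks (each remaining block adds at most 3) — so at least 4 blocks are needed, and 4 is optimal.

4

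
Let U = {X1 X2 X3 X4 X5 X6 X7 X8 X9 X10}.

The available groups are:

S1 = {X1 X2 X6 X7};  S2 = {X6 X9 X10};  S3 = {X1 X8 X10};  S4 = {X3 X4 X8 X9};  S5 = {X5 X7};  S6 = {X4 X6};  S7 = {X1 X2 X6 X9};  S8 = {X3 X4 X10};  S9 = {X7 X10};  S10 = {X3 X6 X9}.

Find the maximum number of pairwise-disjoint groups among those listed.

S3, S5, S6 are pairwise disjoint (S3={X1,X8,X10}; S5={X5,X7}; S6={X4,X6}).
Every remaining group overlaps one of these, and no 4 of the listed groups are pairwise disjoint, so 3 is the maximum.

3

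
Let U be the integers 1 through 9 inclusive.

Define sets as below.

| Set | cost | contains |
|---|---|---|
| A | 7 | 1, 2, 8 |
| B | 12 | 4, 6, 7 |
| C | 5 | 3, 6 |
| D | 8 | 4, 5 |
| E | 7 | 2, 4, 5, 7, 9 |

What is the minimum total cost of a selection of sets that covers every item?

A, C, E together cover every item (A ∪ C ∪ E = {1, 2, 3, 4, 5, 6, 7, 8, 9}); total cost 7 + 5 + 7 = 19.
No covering selection has total cost below 19.

19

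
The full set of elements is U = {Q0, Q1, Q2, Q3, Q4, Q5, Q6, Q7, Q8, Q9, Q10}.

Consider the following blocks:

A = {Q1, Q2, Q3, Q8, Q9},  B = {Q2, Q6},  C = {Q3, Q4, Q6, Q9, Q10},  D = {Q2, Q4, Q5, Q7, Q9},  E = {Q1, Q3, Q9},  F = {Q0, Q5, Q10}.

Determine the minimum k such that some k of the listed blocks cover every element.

4

A and C and D and F together: A ∪ C ∪ D ∪ F = {Q0, Q1, Q2, Q3, Q4, Q5, Q6, Q7, Q8, Q9, Q10} — every element is covered.
No 3 of the 6 blocks cover everything (all 20 combinations miss at least one element), so 4 is optimal.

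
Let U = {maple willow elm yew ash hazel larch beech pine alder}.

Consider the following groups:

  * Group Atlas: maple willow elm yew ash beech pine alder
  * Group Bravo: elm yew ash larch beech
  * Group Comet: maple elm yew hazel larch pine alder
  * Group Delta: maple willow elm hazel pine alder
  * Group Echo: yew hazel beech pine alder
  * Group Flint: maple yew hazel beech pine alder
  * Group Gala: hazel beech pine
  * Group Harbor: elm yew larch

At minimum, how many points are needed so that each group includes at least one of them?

H = {yew, pine} meets every group (each contains at least one member of H), and |H| = 2.
The groups Gala, Harbor are pairwise disjoint, so any hitting set needs a separate point for each — at least 2. Hence 2 is optimal.

2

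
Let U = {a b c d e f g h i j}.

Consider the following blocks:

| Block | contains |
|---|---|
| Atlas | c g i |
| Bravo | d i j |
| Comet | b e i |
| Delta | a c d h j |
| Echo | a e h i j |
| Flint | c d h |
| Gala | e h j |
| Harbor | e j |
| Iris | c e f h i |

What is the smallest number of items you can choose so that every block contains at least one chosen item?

T = {d, i, j} meets every block (each contains at least one member of T), and |T| = 3.
No choice of 2 items meets every block, so 3 is the minimum.

3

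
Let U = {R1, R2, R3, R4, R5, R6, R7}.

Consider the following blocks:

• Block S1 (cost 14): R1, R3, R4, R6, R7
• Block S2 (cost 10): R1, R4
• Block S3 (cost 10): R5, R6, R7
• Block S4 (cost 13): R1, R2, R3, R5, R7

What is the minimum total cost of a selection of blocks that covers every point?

27

S1, S4 together cover every point (S1 ∪ S4 = {R1, R2, R3, R4, R5, R6, R7}); total cost 14 + 13 = 27.
No covering selection has total cost below 27.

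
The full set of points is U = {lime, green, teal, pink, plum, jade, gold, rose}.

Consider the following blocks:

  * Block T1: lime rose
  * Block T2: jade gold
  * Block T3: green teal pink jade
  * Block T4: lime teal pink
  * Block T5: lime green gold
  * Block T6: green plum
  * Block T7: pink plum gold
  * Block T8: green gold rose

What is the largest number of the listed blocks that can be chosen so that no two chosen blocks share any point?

T1, T2, T6 are pairwise disjoint (T1={lime,rose}; T2={jade,gold}; T6={green,plum}).
Every remaining block overlaps one of these, and no 4 of the listed blocks are pairwise disjoint, so 3 is the maximum.

3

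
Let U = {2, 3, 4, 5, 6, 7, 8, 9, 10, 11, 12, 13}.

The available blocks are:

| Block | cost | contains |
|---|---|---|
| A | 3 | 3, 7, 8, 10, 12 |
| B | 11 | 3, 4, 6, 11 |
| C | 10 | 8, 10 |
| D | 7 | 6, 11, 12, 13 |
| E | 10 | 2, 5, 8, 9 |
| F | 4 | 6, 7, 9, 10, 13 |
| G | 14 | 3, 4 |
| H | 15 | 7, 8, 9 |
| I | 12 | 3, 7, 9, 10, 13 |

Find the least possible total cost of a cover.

28

A, B, E, F together cover every point (A ∪ B ∪ E ∪ F = {2, 3, 4, 5, 6, 7, 8, 9, 10, 11, 12, 13}); total cost 3 + 11 + 10 + 4 = 28.
No covering selection has total cost below 28.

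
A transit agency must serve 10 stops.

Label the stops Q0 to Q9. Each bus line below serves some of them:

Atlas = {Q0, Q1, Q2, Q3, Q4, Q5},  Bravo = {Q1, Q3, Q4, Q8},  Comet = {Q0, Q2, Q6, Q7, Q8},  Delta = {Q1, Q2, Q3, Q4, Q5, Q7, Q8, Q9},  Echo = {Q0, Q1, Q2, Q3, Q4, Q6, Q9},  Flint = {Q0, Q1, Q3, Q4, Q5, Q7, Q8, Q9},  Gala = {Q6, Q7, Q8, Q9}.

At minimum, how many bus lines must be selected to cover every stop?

2

Take {Comet, Delta}. Their union is {Q0, Q1, Q2, Q3, Q4, Q5, Q6, Q7, Q8, Q9}, which is all 10 stops.
No single bus line has all 10 stops (the largest, Delta, has 8), so 2 is optimal.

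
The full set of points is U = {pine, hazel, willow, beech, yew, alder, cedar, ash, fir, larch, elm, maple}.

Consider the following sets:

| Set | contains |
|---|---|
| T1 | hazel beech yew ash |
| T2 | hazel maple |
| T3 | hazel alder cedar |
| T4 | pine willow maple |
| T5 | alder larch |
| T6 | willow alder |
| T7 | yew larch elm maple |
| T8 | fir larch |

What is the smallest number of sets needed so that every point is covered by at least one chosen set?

T1 and T3 and T4 and T7 and T8 together: T1 ∪ T3 ∪ T4 ∪ T7 ∪ T8 = {pine, hazel, willow, beech, yew, alder, cedar, ash, fir, larch, elm, maple} — every point is covered.
No 4 of the 8 sets cover everything (all 70 combinations miss at least one point), so 5 is optimal.

5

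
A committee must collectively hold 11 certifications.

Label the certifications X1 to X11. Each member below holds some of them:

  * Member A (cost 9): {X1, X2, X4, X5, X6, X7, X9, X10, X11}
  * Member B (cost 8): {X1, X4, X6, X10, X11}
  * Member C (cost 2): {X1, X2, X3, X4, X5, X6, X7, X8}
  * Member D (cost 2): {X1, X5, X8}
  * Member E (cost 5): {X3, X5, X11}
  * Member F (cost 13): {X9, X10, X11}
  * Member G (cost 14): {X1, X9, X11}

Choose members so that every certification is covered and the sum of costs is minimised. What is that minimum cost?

A, C together cover every certification (A ∪ C = {X1, X2, X3, X4, X5, X6, X7, X8, X9, X10, X11}); total cost 9 + 2 = 11.
No covering selection has total cost below 11.

11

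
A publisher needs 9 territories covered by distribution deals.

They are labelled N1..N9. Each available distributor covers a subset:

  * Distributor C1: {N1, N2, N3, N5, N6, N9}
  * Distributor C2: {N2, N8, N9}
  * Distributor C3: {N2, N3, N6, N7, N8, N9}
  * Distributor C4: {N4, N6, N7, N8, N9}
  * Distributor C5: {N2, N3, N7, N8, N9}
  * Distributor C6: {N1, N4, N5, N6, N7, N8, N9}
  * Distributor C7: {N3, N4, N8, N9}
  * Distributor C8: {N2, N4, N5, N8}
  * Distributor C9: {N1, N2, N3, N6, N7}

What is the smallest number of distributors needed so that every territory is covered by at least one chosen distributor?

2

Take {C3, C6}. Their union is {N1, N2, N3, N4, N5, N6, N7, N8, N9}, which is all 9 territories.
No single distributor has all 9 territories (the largest, C6, has 7), so 2 is optimal.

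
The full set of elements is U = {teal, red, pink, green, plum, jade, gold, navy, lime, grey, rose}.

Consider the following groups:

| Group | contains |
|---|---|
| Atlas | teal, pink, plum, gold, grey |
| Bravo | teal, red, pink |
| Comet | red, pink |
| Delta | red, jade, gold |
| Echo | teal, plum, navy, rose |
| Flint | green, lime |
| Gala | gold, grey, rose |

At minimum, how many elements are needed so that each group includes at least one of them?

Take H = {pink, plum, gold, lime}. Each listed group contains at least one of these, so H is a hitting set of size 4.
No choice of 3 elements meets every group, so 4 is the minimum.

4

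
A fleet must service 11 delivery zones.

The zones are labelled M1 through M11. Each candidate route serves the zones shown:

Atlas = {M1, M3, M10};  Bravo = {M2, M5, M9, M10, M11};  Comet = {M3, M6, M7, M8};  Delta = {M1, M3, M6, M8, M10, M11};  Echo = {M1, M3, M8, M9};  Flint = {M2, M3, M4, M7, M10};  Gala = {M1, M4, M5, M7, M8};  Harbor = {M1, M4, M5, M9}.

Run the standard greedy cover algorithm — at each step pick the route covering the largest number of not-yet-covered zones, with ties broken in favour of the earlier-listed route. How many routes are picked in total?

3

Greedy: pick Delta (covers 6 new) → pick Bravo (covers 3 new) → pick Flint (covers 2 new). Total picks: 3.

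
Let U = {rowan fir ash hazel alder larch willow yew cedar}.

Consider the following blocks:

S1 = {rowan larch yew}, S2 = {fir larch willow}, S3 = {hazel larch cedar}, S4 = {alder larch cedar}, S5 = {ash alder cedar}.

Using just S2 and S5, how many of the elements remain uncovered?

Union of S2, S5 = {fir, ash, alder, larch, willow, cedar}.
Not covered: rowan, hazel, yew — 3 elements.

3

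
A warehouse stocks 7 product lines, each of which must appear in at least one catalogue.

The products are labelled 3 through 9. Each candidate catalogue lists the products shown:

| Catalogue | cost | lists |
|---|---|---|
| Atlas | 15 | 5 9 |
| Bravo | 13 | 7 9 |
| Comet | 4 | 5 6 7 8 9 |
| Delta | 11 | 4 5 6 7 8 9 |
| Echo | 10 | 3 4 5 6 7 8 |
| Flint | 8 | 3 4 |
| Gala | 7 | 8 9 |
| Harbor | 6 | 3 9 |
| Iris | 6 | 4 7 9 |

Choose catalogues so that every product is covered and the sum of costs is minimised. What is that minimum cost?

12

Comet, Flint together cover every product (Comet ∪ Flint = {3, 4, 5, 6, 7, 8, 9}); total cost 4 + 8 = 12.
No covering selection has total cost below 12.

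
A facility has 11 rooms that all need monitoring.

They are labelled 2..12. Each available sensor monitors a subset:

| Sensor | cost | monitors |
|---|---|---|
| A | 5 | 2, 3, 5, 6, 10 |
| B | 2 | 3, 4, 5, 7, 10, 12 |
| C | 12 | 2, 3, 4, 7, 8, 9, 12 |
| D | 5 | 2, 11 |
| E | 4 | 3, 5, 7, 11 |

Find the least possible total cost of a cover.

21

A, C, E together cover every room (A ∪ C ∪ E = {2, 3, 4, 5, 6, 7, 8, 9, 10, 11, 12}); total cost 5 + 12 + 4 = 21.
The greedy pick B, A, E, C costs 23; no covering selection beats 21.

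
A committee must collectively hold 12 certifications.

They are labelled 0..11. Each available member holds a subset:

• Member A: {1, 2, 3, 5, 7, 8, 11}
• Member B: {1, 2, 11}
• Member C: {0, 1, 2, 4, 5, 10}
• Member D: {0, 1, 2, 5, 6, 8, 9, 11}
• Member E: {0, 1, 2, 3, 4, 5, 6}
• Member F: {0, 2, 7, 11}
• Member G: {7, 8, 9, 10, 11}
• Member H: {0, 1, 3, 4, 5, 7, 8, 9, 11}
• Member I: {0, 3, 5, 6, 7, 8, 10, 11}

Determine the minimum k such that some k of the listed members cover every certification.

E and G together: E ∪ G = {0, 1, 2, 3, 4, 5, 6, 7, 8, 9, 10, 11} — every certification is covered.
No single member has all 12 certifications (the largest, H, has 9), so 2 is optimal.

2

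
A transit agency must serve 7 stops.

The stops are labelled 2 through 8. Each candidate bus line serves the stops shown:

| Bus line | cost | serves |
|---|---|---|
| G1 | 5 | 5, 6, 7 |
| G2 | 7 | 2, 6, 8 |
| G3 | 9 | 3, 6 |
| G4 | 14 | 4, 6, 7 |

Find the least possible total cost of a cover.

G1, G2, G3, G4 together cover every stop (G1 ∪ G2 ∪ G3 ∪ G4 = {2, 3, 4, 5, 6, 7, 8}); total cost 5 + 7 + 9 + 14 = 35.
No covering selection has total cost below 35.

35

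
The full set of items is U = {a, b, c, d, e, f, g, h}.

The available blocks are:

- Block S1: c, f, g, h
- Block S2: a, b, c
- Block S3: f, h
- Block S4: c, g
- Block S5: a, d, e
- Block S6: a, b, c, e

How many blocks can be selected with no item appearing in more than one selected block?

S3, S4, S5 are pairwise disjoint (S3={f,h}; S4={c,g}; S5={a,d,e}).
Every remaining block overlaps one of these, and no 4 of the listed blocks are pairwise disjoint, so 3 is the maximum.

3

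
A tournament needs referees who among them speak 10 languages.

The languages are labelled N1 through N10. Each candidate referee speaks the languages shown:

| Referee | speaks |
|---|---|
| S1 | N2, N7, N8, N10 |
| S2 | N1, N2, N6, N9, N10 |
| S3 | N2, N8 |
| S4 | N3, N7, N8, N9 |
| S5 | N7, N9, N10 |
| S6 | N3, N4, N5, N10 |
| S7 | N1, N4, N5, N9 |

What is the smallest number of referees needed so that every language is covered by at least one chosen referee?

Take {S1, S2, S6}. Their union is {N1, N2, N3, N4, N5, N6, N7, N8, N9, N10}, which is all 10 languages.
Only S2 contains N6, so S2 is forced; the remaining 5 languages need at least 2 more referees (each remaining referee adds at most 3) — so at least 3 referees are needed, and 3 is optimal.

3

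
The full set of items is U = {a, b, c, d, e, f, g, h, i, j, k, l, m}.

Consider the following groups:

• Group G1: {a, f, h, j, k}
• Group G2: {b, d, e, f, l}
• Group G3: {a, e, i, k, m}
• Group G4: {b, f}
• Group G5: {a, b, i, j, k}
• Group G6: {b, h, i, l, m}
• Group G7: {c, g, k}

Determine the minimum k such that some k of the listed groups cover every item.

4

G2, G5, G6, and G7 cover everything between them: the union {a, b, c, d, e, f, g, h, i, j, k, l, m} is all of U.
No 3 of the 7 groups cover everything (all 35 combinations miss at least one item), so 4 is optimal.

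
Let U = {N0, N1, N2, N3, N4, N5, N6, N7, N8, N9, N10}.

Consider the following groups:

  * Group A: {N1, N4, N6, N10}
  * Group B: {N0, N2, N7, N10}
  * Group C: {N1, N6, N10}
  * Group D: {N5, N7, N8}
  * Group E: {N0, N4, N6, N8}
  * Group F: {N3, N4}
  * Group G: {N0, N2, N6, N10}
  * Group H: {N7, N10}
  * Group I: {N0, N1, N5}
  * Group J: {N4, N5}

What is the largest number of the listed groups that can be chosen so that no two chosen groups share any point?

3

D, F, G are pairwise disjoint (D={N5,N7,N8}; F={N3,N4}; G={N0,N2,N6,N10}).
Every remaining group overlaps one of these, and no 4 of the listed groups are pairwise disjoint, so 3 is the maximum.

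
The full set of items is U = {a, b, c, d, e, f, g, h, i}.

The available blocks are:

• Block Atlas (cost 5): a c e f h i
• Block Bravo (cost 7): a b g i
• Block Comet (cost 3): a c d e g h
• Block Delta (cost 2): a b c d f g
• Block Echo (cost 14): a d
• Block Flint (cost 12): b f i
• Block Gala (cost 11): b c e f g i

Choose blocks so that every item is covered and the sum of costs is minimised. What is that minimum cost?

Atlas, Delta together cover every item (Atlas ∪ Delta = {a, b, c, d, e, f, g, h, i}); total cost 5 + 2 = 7.
The greedy pick Delta, Comet, Atlas costs 10; no covering selection beats 7.

7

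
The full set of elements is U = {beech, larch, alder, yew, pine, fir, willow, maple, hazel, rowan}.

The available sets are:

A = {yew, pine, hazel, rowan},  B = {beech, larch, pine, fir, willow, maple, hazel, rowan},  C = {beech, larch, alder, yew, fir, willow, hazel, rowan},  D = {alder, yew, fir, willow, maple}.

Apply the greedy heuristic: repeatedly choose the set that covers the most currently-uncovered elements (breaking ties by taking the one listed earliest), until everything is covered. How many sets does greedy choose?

Greedy: pick B (covers 8 new) → pick C (covers 2 new). Total picks: 2.

2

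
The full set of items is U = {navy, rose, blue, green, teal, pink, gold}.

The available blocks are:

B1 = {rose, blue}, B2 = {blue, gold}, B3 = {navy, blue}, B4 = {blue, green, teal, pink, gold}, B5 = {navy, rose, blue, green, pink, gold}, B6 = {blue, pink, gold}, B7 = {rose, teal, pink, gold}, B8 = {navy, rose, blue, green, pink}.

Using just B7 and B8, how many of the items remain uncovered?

Union of B7, B8 = {navy, rose, blue, green, teal, pink, gold} — that's every item, so 0 are uncovered.

0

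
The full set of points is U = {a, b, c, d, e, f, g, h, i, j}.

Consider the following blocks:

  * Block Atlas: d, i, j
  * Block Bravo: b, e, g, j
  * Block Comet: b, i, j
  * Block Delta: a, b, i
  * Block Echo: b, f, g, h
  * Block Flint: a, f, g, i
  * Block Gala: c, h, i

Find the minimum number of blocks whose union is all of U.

Atlas and Bravo and Flint and Gala together: Atlas ∪ Bravo ∪ Flint ∪ Gala = {a, b, c, d, e, f, g, h, i, j} — every point is covered.
No 3 of the 7 blocks cover everything (all 35 combinations miss at least one point), so 4 is optimal.

4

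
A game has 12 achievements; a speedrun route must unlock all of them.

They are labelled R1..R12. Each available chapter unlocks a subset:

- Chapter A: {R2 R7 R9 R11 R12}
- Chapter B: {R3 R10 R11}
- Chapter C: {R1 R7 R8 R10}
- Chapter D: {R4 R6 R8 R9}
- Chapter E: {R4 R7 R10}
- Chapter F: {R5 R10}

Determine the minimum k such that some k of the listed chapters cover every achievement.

5

Take {A, B, C, D, F}. Their union is {R1, R2, R3, R4, R5, R6, R7, R8, R9, R10, R11, R12}, which is all 12 achievements.
No 4 of the 6 chapters cover everything (all 15 combinations miss at least one achievement), so 5 is optimal.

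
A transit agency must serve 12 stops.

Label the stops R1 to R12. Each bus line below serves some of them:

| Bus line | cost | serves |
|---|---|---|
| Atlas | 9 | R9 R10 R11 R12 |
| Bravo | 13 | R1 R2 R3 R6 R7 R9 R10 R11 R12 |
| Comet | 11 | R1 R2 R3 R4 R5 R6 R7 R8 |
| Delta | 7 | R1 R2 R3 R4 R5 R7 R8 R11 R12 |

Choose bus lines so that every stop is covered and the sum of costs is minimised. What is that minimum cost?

20

Atlas, Comet together cover every stop (Atlas ∪ Comet = {R1, R2, R3, R4, R5, R6, R7, R8, R9, R10, R11, R12}); total cost 9 + 11 = 20.
No covering selection has total cost below 20.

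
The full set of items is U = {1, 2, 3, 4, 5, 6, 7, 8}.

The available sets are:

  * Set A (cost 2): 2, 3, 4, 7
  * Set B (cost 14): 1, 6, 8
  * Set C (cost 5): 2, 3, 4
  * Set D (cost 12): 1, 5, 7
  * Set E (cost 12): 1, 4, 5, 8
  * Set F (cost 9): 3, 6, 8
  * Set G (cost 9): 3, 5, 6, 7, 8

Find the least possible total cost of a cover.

A, D, G together cover every item (A ∪ D ∪ G = {1, 2, 3, 4, 5, 6, 7, 8}); total cost 2 + 12 + 9 = 23.
No covering selection has total cost below 23.

23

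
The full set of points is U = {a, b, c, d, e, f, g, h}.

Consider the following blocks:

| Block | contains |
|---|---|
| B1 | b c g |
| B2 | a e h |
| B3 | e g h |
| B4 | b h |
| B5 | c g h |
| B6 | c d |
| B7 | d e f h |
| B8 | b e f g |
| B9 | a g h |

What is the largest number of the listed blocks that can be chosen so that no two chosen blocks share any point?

2

B4, B6 are pairwise disjoint (B4={b,h}; B6={c,d}).
Every remaining block overlaps one of these, and no 3 of the listed blocks are pairwise disjoint, so 2 is the maximum.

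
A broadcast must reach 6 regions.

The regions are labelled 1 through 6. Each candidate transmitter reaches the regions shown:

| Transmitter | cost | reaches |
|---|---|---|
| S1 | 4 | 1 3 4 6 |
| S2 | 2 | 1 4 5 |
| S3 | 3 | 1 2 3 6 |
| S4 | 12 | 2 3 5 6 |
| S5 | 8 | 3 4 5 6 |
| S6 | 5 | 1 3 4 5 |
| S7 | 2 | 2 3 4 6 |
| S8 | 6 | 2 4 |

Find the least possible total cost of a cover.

4

S2, S7 together cover every region (S2 ∪ S7 = {1, 2, 3, 4, 5, 6}); total cost 2 + 2 = 4.
No covering selection has total cost below 4.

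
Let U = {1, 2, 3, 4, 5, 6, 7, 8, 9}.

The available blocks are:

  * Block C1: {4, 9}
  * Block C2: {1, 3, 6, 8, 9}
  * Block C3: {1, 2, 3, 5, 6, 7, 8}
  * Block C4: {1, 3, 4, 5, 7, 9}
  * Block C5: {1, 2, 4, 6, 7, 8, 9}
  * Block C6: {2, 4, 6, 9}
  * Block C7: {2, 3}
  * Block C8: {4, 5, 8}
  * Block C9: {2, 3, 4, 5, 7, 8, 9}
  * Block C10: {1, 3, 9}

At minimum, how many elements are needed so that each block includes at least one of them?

2

Take H = {3, 4}. Each listed block contains at least one of these, so H is a hitting set of size 2.
The blocks C7, C8 are pairwise disjoint, so any hitting set needs a separate element for each — at least 2. Hence 2 is optimal.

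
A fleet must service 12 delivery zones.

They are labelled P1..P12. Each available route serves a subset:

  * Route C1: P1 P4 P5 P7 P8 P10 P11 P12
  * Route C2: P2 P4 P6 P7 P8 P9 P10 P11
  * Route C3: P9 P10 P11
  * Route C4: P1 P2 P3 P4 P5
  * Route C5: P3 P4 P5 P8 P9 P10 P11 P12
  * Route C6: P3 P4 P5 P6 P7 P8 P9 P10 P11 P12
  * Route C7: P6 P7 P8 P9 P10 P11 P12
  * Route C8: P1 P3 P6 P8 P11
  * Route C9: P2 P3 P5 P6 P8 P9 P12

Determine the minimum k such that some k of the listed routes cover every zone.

2

C1 and C9 together: C1 ∪ C9 = {P1, P2, P3, P4, P5, P6, P7, P8, P9, P10, P11, P12} — every zone is covered.
No single route has all 12 zones (the largest, C6, has 10), so 2 is optimal.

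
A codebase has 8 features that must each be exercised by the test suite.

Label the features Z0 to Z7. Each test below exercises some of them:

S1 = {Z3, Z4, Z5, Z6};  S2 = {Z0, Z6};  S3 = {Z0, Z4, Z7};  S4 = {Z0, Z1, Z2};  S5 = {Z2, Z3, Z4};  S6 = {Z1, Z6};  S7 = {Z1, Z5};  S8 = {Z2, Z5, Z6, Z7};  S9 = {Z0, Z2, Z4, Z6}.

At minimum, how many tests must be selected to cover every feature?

Take {S4, S5, S8}. Their union is {Z0, Z1, Z2, Z3, Z4, Z5, Z6, Z7}, which is all 8 features.
No 2 of the 9 tests cover everything (all 36 combinations miss at least one feature), so 3 is optimal.

3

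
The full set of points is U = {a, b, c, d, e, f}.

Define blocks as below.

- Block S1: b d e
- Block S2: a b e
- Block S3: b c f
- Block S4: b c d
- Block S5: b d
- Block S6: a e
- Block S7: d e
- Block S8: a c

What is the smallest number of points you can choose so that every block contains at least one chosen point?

3

The 3 points {c, d, e} hit every block.
No choice of 2 points meets every block, so 3 is the minimum.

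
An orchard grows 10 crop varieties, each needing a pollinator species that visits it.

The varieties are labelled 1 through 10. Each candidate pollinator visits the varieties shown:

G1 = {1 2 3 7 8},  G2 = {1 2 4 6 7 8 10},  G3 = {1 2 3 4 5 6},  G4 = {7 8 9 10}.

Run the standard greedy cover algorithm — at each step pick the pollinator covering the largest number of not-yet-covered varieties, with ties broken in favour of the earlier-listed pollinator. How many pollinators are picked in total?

Greedy: pick G2 (covers 7 new) → pick G3 (covers 2 new) → pick G4 (covers 1 new). Total picks: 3.
(The true minimum cover uses only 2 pollinators, so greedy is not optimal here.)

3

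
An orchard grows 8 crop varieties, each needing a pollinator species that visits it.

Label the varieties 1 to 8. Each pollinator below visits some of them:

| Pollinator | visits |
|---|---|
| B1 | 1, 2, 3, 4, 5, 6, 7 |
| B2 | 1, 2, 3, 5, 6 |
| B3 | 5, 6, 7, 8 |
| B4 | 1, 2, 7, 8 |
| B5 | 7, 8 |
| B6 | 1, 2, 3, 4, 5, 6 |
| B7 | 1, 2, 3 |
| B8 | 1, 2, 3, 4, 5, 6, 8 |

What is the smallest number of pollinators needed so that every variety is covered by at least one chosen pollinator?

2

Take {B1, B8}. Their union is {1, 2, 3, 4, 5, 6, 7, 8}, which is all 8 varieties.
No single pollinator has all 8 varieties (the largest, B1, has 7), so 2 is optimal.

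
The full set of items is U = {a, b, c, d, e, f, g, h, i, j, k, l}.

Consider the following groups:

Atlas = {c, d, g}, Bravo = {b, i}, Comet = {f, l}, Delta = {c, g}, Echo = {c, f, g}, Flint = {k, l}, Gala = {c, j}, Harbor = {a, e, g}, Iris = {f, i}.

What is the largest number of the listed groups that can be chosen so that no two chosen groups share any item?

Flint, Gala, Harbor, Iris are pairwise disjoint (Flint={k,l}; Gala={c,j}; Harbor={a,e,g}; Iris={f,i}).
Every remaining group overlaps one of these, and no 5 of the listed groups are pairwise disjoint, so 4 is the maximum.

4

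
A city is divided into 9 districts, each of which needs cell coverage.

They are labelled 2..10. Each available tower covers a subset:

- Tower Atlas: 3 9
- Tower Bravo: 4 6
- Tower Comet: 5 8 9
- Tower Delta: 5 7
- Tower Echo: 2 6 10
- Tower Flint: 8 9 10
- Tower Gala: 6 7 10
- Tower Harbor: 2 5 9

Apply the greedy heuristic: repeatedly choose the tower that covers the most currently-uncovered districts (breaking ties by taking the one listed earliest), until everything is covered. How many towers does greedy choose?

5

Greedy: pick Comet (covers 3 new) → pick Echo (covers 3 new) → pick Atlas (covers 1 new) → pick Bravo (covers 1 new) → pick Delta (covers 1 new). Total picks: 5.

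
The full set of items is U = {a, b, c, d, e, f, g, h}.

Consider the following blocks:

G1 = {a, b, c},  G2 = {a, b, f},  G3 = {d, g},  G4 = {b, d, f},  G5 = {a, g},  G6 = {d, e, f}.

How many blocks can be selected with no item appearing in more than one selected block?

2

G2, G3 are pairwise disjoint (G2={a,b,f}; G3={d,g}).
Every remaining block overlaps one of these, and no 3 of the listed blocks are pairwise disjoint, so 2 is the maximum.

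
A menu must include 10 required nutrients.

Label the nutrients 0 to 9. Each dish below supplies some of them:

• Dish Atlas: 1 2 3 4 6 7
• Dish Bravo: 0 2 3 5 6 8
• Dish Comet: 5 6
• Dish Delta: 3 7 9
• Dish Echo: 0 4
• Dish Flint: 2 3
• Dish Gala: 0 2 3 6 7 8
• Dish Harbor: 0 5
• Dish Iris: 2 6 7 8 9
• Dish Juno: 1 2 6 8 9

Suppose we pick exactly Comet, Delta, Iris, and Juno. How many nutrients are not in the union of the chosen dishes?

2

Union of Comet, Delta, Iris, Juno = {1, 2, 3, 5, 6, 7, 8, 9}.
Not covered: 0, 4 — 2 nutrients.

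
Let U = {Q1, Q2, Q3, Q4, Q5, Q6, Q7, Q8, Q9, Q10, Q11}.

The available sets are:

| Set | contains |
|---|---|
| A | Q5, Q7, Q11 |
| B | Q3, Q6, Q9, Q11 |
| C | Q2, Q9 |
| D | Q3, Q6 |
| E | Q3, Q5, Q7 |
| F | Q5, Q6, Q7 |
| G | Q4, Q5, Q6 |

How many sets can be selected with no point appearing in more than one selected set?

3

A, C, D are pairwise disjoint (A={Q5,Q7,Q11}; C={Q2,Q9}; D={Q3,Q6}).
Every remaining set overlaps one of these, and no 4 of the listed sets are pairwise disjoint, so 3 is the maximum.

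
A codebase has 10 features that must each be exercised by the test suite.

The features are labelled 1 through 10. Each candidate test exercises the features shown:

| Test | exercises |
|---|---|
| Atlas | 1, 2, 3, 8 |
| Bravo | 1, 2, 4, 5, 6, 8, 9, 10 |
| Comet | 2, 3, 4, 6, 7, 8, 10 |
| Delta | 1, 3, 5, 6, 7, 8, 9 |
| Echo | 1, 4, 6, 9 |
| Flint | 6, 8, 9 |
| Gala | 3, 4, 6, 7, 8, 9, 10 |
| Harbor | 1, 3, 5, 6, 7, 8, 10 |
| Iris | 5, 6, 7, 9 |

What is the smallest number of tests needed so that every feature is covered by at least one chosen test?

2

Take {Comet, Delta}. Their union is {1, 2, 3, 4, 5, 6, 7, 8, 9, 10}, which is all 10 features.
No single test has all 10 features (the largest, Bravo, has 8), so 2 is optimal.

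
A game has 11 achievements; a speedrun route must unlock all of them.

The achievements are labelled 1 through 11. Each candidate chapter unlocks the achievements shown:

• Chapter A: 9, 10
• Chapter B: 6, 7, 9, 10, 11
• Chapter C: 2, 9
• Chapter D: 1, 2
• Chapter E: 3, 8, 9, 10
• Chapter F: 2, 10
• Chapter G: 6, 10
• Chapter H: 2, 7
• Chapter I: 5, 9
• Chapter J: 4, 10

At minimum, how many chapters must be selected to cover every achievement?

Take {B, D, E, I, J}. Their union is {1, 2, 3, 4, 5, 6, 7, 8, 9, 10, 11}, which is all 11 achievements.
No 4 of the 10 chapters cover everything (all 210 combinations miss at least one achievement), so 5 is optimal.

5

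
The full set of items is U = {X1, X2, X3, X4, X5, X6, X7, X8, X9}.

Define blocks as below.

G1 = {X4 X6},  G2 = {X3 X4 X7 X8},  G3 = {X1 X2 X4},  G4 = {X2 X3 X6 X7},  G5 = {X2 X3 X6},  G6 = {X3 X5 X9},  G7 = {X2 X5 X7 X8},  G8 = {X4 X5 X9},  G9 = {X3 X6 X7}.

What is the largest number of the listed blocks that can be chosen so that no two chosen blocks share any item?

G4, G8 are pairwise disjoint (G4={X2,X3,X6,X7}; G8={X4,X5,X9}).
Every remaining block overlaps one of these, and no 3 of the listed blocks are pairwise disjoint, so 2 is the maximum.

2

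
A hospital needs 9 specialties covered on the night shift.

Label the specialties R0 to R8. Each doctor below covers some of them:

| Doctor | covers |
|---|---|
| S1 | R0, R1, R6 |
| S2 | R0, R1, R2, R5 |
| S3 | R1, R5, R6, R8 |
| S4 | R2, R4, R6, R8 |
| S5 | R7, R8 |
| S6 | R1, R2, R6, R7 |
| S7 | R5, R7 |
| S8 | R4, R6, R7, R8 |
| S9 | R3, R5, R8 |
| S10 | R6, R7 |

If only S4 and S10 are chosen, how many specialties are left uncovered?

4

Union of S4, S10 = {R2, R4, R6, R7, R8}.
Not covered: R0, R1, R3, R5 — 4 specialties.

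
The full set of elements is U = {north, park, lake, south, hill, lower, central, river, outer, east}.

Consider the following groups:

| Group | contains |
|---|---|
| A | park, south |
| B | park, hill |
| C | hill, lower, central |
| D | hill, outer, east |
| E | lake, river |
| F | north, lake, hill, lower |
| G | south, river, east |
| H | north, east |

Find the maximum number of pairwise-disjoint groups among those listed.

A, C, E, H are pairwise disjoint (A={park,south}; C={hill,lower,central}; E={lake,river}; H={north,east}).
Every remaining group overlaps one of these, and no 5 of the listed groups are pairwise disjoint, so 4 is the maximum.

4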